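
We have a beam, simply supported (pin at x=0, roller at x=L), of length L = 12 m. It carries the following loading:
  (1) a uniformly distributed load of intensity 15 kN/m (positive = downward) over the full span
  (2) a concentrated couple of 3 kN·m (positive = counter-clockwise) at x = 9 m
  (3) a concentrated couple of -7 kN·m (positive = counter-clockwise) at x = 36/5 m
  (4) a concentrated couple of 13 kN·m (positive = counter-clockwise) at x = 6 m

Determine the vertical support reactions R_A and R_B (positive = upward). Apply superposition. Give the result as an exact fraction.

R_A = 363/4 kN, R_B = 357/4 kN

Load 1 — uniform load w=15 kN/m over full span:
  R_A = wL/2 = 15·12/2 = 90 kN
  R_B = wL/2 = 15·12/2 = 90 kN
Load 2 — applied couple M₀=3 kN·m at a=9 m (b=L-a=3):
  R_A = M₀/L = 3/12 = 1/4 kN
  R_B = -M₀/L = -3/12 = -1/4 kN
Load 3 — applied couple M₀=-7 kN·m at a=36/5 m (b=L-a=24/5):
  R_A = M₀/L = (-7)/12 = -7/12 kN
  R_B = -M₀/L = -(-7)/12 = 7/12 kN
Load 4 — applied couple M₀=13 kN·m at a=6 m (b=L-a=6):
  R_A = M₀/L = 13/12 kN
  R_B = -M₀/L = -13/12 kN
Superposition: R_A = 363/4 kN, R_B = 357/4 kN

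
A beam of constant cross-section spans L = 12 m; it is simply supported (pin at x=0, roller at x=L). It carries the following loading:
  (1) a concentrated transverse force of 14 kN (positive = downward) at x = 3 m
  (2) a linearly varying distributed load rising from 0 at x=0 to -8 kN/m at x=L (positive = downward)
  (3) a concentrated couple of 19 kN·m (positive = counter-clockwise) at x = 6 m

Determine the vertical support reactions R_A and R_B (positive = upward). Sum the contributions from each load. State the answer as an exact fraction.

R_A = -47/12 kN, R_B = -361/12 kN

Load 1 — point force P=14 kN at a=3 m (b=L-a=9):
  R_A = Pb/L = 14·9/12 = 21/2 kN
  R_B = Pa/L = 14·3/12 = 7/2 kN
Load 2 — triangular load w₀=-8 kN/m (0→w₀ over full span):
  R_A = w₀L/6 = (-8)·12/6 = -16 kN
  R_B = w₀L/3 = (-8)·12/3 = -32 kN
Load 3 — applied couple M₀=19 kN·m at a=6 m (b=L-a=6):
  R_A = M₀/L = 19/12 kN
  R_B = -M₀/L = -19/12 kN
Superposition: R_A = -47/12 kN, R_B = -361/12 kN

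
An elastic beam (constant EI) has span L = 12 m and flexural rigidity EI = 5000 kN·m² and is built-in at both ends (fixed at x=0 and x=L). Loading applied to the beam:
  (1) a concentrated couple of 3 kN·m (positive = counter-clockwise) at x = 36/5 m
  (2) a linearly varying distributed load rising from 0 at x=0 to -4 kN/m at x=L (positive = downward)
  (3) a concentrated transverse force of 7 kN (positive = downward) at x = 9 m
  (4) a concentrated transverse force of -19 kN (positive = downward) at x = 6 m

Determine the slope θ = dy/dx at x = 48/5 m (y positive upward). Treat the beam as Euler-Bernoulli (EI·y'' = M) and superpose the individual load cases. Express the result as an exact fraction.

Load 1 — applied couple M₀=3 kN·m at a=36/5 m (b=L-a=24/5):
  θ_1 = (R_Ax²/2 - M_Ax - M₀(x-a))/EI  [x>a] with R_A=9/25, M_A=24/25 = ((9/25)·(48/5)²/2 - (24/25)·(48/5) - 3·((48/5)-(36/5)))/5000 = 27/781250 rad
Load 2 — triangular load w₀=-4 kN/m (0→w₀ over full span):
  θ_2 = -w₀(2x(L-x)(L-2x)(x+2L)+x²(L-x)²)/(120LEI) = -(-4)·(2·(48/5)·(12-(48/5))·(12-2·(48/5))·((48/5)+2·12)+(48/5)²·(12-(48/5))²)/(120·12·5000) = -2304/390625 rad
Load 3 — point force P=7 kN at a=9 m (b=L-a=3):
  θ_3 = Pa²(L-x)(2bL-(3b+a)(L-x))/(2L³EI)  [x>a] = 7·9²·(12-(48/5))·(2·3·12-(3·3+9)·(12-(48/5)))/(2·12³·5000) = 567/250000 rad
Load 4 — point force P=-19 kN at a=6 m (b=L-a=6):
  θ_4 = Pa²(L-x)(2bL-(3b+a)(L-x))/(2L³EI)  [x>a] = (-19)·6²·(12-(48/5))·(2·6·12-(3·6+6)·(12-(48/5)))/(2·12³·5000) = -513/62500 rad
Superposition: θ = Σ θ_i = -73773/6250000 rad ≈ -0.011804 rad

θ(48/5) = -73773/6250000 rad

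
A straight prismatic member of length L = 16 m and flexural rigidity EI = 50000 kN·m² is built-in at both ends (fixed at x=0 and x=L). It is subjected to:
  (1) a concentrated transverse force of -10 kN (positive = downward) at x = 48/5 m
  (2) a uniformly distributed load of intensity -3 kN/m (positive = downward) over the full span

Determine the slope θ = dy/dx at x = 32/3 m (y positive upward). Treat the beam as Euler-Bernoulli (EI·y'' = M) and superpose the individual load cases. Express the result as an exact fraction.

Load 1 — point force P=-10 kN at a=48/5 m (b=L-a=32/5):
  θ_1 = Pa²(L-x)(2bL-(3b+a)(L-x))/(2L³EI)  [x>a] = (-10)·(48/5)²·(16-(32/3))·(2·(32/5)·16-(3·(32/5)+(48/5))·(16-(32/3)))/(2·16³·50000) = -48/78125 rad
Load 2 — uniform load w=-3 kN/m over full span:
  θ_2 = -wx(L-x)(L-2x)/(12EI) = -(-3)·(32/3)·(16-(32/3))·(16-2·(32/3))/(12·50000) = -128/84375 rad
Superposition: θ = Σ θ_i = -4496/2109375 rad ≈ -0.002131 rad

θ(32/3) = -4496/2109375 rad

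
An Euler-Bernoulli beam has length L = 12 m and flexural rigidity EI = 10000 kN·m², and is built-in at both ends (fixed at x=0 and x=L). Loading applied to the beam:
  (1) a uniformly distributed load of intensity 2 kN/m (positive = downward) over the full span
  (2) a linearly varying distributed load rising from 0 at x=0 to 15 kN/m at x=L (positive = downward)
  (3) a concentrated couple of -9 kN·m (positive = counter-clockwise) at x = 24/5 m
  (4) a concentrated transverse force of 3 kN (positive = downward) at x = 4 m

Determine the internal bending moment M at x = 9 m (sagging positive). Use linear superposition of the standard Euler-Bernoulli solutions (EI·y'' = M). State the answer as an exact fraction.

M(9) = 13291/600 kN·m

Load 1 — uniform load w=2 kN/m over full span:
  M_1 = wLx/2 - wL²/12 - wx²/2 = 2·12·9/2 - 2·12²/12 - 2·9²/2 = 3 kN·m
Load 2 — triangular load w₀=15 kN/m (0→w₀ over full span):
  M_2 = 3w₀Lx/20 - w₀L²/30 - w₀x³/(6L) = 3·15·12·9/20 - 15·12²/30 - 15·9³/(6·12) = 153/8 kN·m
Load 3 — applied couple M₀=-9 kN·m at a=24/5 m (b=L-a=36/5):
  M_3 = R_Ax - M_A - M₀  [x>a] with R_A=-27/25, M_A=-27/25 = (-27/25)·9 - (-27/25) - (-9) = 9/25 kN·m
Load 4 — point force P=3 kN at a=4 m (b=L-a=8):
  M_4 = Pa²(a+3b)(L-x)/L³ - Pa²b/L²  [x>a] = 3·4²·(4+3·8)·(12-9)/12³ - 3·4²·8/12² = -1/3 kN·m
Superposition: M = Σ M_i = 13291/600 kN·m ≈ 22.151667 kN·m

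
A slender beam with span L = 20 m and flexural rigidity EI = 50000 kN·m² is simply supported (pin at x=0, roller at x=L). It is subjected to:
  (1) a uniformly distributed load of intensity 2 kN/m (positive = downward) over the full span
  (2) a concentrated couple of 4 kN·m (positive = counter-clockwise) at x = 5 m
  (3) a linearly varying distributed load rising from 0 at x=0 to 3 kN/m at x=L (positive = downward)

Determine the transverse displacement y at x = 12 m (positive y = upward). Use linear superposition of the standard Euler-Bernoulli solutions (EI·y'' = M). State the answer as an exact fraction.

y(12) = -43309/312500 m

Load 1 — uniform load w=2 kN/m over full span:
  y_1 = -wx(L³-2Lx²+x³)/(24EI) = -2·12·(20³-2·20·12²+12³)/(24·50000) = -248/3125 m
Load 2 — applied couple M₀=4 kN·m at a=5 m (b=L-a=15):
  y_2 = (M₀x³/(6L)-M₀(x-a)²/2+C₁x)/EI  [x>a] with C₁=M₀(3b²-L²)/(6L)=55/6 = (4·12³/(6·20)-4·(12-5)²/2+(55/6)·12)/50000 = 87/62500 m
Load 3 — triangular load w₀=3 kN/m (0→w₀ over full span):
  y_3 = -w₀x(7L⁴-10L²x²+3x⁴)/(360LEI) = -3·12·(7·20⁴-10·20²·12²+3·12⁴)/(360·20·50000) = -4736/78125 m
Superposition: y = Σ y_i = -43309/312500 m ≈ -0.138589 m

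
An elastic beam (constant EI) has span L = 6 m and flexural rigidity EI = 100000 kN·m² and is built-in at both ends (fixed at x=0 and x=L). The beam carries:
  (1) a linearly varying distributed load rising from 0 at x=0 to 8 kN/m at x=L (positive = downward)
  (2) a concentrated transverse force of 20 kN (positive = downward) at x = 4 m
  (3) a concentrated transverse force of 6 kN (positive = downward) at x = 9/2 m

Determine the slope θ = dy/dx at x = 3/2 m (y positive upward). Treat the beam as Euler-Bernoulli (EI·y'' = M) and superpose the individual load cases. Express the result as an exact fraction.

θ(3/2) = -9957/64000000 rad

Load 1 — triangular load w₀=8 kN/m (0→w₀ over full span):
  θ_1 = -w₀(2x(L-x)(L-2x)(x+2L)+x²(L-x)²)/(120LEI) = -8·(2·(3/2)·(6-(3/2))·(6-2·(3/2))·((3/2)+2·6)+(3/2)²·(6-(3/2))²)/(120·6·100000) = -1053/16000000 rad
Load 2 — point force P=20 kN at a=4 m (b=L-a=2):
  θ_2 = -Pb²x(2aL-(3a+b)x)/(2L³EI)  [x≤a] = -20·2²·(3/2)·(2·4·6-(3·4+2)·(3/2))/(2·6³·100000) = -3/40000 rad
Load 3 — point force P=6 kN at a=9/2 m (b=L-a=3/2):
  θ_3 = -Pb²x(2aL-(3a+b)x)/(2L³EI)  [x≤a] = -6·(3/2)²·(3/2)·(2·(9/2)·6-(3·(9/2)+(3/2))·(3/2))/(2·6³·100000) = -189/12800000 rad
Superposition: θ = Σ θ_i = -9957/64000000 rad ≈ -0.000156 rad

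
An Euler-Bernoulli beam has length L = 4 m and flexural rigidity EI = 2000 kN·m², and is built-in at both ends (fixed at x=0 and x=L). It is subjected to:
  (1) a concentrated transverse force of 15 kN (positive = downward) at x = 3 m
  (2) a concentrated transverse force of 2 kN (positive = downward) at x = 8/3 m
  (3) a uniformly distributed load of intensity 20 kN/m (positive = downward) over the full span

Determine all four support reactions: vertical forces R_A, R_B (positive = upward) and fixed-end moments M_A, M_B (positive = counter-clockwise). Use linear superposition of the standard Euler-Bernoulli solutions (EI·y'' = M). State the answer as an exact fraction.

Load 1 — point force P=15 kN at a=3 m (b=L-a=1):
  R_A = Pb²(3a+b)/L³ = 15·1²·(3·3+1)/4³ = 75/32 kN
  M_A = Pab²/L² = 15·3·1²/4² = 45/16 kN·m
  R_B = Pa²(a+3b)/L³ = 15·3²·(3+3·1)/4³ = 405/32 kN
  M_B = -Pa²b/L² = -15·3²·1/4² = -135/16 kN·m
Load 2 — point force P=2 kN at a=8/3 m (b=L-a=4/3):
  R_A = Pb²(3a+b)/L³ = 2·(4/3)²·(3·(8/3)+(4/3))/4³ = 14/27 kN
  M_A = Pab²/L² = 2·(8/3)·(4/3)²/4² = 16/27 kN·m
  R_B = Pa²(a+3b)/L³ = 2·(8/3)²·((8/3)+3·(4/3))/4³ = 40/27 kN
  M_B = -Pa²b/L² = -2·(8/3)²·(4/3)/4² = -32/27 kN·m
Load 3 — uniform load w=20 kN/m over full span:
  R_A = wL/2 = 20·4/2 = 40 kN
  M_A = wL²/12 = 20·4²/12 = 80/3 kN·m
  R_B = wL/2 = 20·4/2 = 40 kN
  M_B = -wL²/12 = -20·4²/12 = -80/3 kN·m
Superposition: R_A = 37033/864 kN, M_A = 12991/432 kN·m, R_B = 46775/864 kN, M_B = -15677/432 kN·m

R_A = 37033/864 kN, M_A = 12991/432 kN·m, R_B = 46775/864 kN, M_B = -15677/432 kN·m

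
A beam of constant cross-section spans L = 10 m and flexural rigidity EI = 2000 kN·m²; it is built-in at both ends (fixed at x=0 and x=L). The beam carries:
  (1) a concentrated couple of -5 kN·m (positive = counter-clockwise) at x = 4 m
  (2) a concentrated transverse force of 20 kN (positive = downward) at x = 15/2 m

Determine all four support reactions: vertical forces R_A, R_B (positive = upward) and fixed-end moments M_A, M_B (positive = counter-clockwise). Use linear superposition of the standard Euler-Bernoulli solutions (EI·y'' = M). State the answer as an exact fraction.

R_A = 481/200 kN, M_A = 351/40 kN·m, R_B = 3519/200 kN, M_B = -1189/40 kN·m

Load 1 — applied couple M₀=-5 kN·m at a=4 m (b=L-a=6):
  R_A = 6M₀ab/L³ = 6·(-5)·4·6/10³ = -18/25 kN
  M_A = M₀b(2a-b)/L² = (-5)·6·(2·4-6)/10² = -3/5 kN·m
  R_B = -6M₀ab/L³ = -6·(-5)·4·6/10³ = 18/25 kN
  M_B = M₀a(2b-a)/L² = (-5)·4·(2·6-4)/10² = -8/5 kN·m
Load 2 — point force P=20 kN at a=15/2 m (b=L-a=5/2):
  R_A = Pb²(3a+b)/L³ = 20·(5/2)²·(3·(15/2)+(5/2))/10³ = 25/8 kN
  M_A = Pab²/L² = 20·(15/2)·(5/2)²/10² = 75/8 kN·m
  R_B = Pa²(a+3b)/L³ = 20·(15/2)²·((15/2)+3·(5/2))/10³ = 135/8 kN
  M_B = -Pa²b/L² = -20·(15/2)²·(5/2)/10² = -225/8 kN·m
Superposition: R_A = 481/200 kN, M_A = 351/40 kN·m, R_B = 3519/200 kN, M_B = -1189/40 kN·m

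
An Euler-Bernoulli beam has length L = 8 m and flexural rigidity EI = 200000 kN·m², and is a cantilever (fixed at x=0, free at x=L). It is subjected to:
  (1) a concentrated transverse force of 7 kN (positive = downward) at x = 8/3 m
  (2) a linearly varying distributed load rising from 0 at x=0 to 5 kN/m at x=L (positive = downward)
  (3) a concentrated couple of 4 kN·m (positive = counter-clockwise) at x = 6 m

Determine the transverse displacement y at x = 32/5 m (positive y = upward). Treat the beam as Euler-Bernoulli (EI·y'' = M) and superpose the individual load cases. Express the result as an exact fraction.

y(32/5) = -44999597/6328125000 m

Load 1 — point force P=7 kN at a=8/3 m (b=L-a=16/3):
  y_1 = -Pa²(3x-a)/(6EI)  [x>a] = -7·(8/3)²·(3·(32/5)-(8/3))/(6·200000) = -868/1265625 m
Load 2 — triangular load w₀=5 kN/m (0→w₀ over full span):
  y_2 = (w₀Lx³/12-w₀L²x²/6-w₀x⁵/(120L))/EI = (5·8·(32/5)³/12-5·8²·(32/5)²/6-5·(32/5)⁵/(120·8))/200000 = -200192/29296875 m
Load 3 — applied couple M₀=4 kN·m at a=6 m (b=L-a=2):
  y_3 = M₀a(2x-a)/(2EI)  [x>a] = 4·6·(2·(32/5)-6)/(2·200000) = 51/125000 m
Superposition: y = Σ y_i = -44999597/6328125000 m ≈ -0.007111 m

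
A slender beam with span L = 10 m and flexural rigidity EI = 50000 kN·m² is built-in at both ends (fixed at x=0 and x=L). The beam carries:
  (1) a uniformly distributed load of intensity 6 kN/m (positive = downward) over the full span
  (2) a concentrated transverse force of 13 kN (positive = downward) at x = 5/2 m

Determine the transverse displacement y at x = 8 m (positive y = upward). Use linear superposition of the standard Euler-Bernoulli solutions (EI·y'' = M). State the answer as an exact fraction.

Load 1 — uniform load w=6 kN/m over full span:
  y_1 = -wx²(L-x)²/(24EI) = -6·8²·(10-8)²/(24·50000) = -4/3125 m
Load 2 — point force P=13 kN at a=5/2 m (b=L-a=15/2):
  y_2 = -Pa²(L-x)²(3bL-(3b+a)(L-x))/(6L³EI)  [x>a] = -13·(5/2)²·(10-8)²·(3·(15/2)·10-(3·(15/2)+(5/2))·(10-8))/(6·10³·50000) = -91/480000 m
Superposition: y = Σ y_i = -3527/2400000 m ≈ -0.001470 m

y(8) = -3527/2400000 m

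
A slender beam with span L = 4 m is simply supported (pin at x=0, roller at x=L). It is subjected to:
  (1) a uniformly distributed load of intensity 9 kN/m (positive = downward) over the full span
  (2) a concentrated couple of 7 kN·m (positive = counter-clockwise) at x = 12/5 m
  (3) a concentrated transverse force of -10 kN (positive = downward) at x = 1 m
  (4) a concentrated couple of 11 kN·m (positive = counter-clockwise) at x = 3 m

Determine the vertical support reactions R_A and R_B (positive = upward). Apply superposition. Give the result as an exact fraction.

R_A = 15 kN, R_B = 11 kN

Load 1 — uniform load w=9 kN/m over full span:
  R_A = wL/2 = 9·4/2 = 18 kN
  R_B = wL/2 = 9·4/2 = 18 kN
Load 2 — applied couple M₀=7 kN·m at a=12/5 m (b=L-a=8/5):
  R_A = M₀/L = 7/4 kN
  R_B = -M₀/L = -7/4 kN
Load 3 — point force P=-10 kN at a=1 m (b=L-a=3):
  R_A = Pb/L = (-10)·3/4 = -15/2 kN
  R_B = Pa/L = (-10)·1/4 = -5/2 kN
Load 4 — applied couple M₀=11 kN·m at a=3 m (b=L-a=1):
  R_A = M₀/L = 11/4 kN
  R_B = -M₀/L = -11/4 kN
Superposition: R_A = 15 kN, R_B = 11 kN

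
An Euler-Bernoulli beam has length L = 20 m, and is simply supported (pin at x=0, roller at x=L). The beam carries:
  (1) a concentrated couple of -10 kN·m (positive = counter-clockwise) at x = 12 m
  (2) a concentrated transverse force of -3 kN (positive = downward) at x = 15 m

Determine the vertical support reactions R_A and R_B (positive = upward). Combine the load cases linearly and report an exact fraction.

R_A = -5/4 kN, R_B = -7/4 kN

Load 1 — applied couple M₀=-10 kN·m at a=12 m (b=L-a=8):
  R_A = M₀/L = (-10)/20 = -1/2 kN
  R_B = -M₀/L = -(-10)/20 = 1/2 kN
Load 2 — point force P=-3 kN at a=15 m (b=L-a=5):
  R_A = Pb/L = (-3)·5/20 = -3/4 kN
  R_B = Pa/L = (-3)·15/20 = -9/4 kN
Superposition: R_A = -5/4 kN, R_B = -7/4 kN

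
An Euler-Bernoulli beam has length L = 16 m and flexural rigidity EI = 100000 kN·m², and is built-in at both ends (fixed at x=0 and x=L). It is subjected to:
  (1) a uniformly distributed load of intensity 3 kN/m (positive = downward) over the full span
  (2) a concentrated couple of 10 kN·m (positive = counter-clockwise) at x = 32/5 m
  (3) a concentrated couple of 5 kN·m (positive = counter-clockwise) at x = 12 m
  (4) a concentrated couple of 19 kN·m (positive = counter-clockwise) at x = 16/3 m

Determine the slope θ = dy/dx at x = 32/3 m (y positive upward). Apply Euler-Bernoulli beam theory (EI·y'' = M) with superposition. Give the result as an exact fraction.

θ(32/3) = 4297/6750000 rad

Load 1 — uniform load w=3 kN/m over full span:
  θ_1 = -wx(L-x)(L-2x)/(12EI) = -3·(32/3)·(16-(32/3))·(16-2·(32/3))/(12·100000) = 64/84375 rad
Load 2 — applied couple M₀=10 kN·m at a=32/5 m (b=L-a=48/5):
  θ_2 = (R_Ax²/2 - M_Ax - M₀(x-a))/EI  [x>a] with R_A=9/10, M_A=6/5 = ((9/10)·(32/3)²/2 - (6/5)·(32/3) - 10·((32/3)-(32/5)))/100000 = -2/46875 rad
Load 3 — applied couple M₀=5 kN·m at a=12 m (b=L-a=4):
  θ_3 = (R_Ax²/2 - M_Ax)/EI  [x≤a] with R_A=45/128, M_A=25/16 = ((45/128)·(32/3)²/2 - (25/16)·(32/3))/100000 = 1/30000 rad
Load 4 — applied couple M₀=19 kN·m at a=16/3 m (b=L-a=32/3):
  θ_4 = (R_Ax²/2 - M_Ax - M₀(x-a))/EI  [x>a] with R_A=19/12, M_A=0 = ((19/12)·(32/3)²/2 - 0·(32/3) - 19·((32/3)-(16/3)))/100000 = -19/168750 rad
Superposition: θ = Σ θ_i = 4297/6750000 rad ≈ 0.000637 rad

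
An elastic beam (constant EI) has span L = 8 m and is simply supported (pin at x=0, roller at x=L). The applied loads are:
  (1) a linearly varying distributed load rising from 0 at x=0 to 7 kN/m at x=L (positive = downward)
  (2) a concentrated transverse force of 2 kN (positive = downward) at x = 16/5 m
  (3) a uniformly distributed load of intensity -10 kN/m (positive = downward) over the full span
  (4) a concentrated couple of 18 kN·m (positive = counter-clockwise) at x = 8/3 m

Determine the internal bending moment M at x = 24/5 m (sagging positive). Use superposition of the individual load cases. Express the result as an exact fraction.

M(24/5) = -6596/125 kN·m

Load 1 — triangular load w₀=7 kN/m (0→w₀ over full span):
  M_1 = w₀Lx/6 - w₀x³/(6L) = 7·8·(24/5)/6 - 7·(24/5)³/(6·8) = 3584/125 kN·m
Load 2 — point force P=2 kN at a=16/5 m (b=L-a=24/5):
  M_2 = Pa(L-x)/L  [x>a] = 2·(16/5)·(8-(24/5))/8 = 64/25 kN·m
Load 3 — uniform load w=-10 kN/m over full span:
  M_3 = wx(L-x)/2 = (-10)·(24/5)·(8-(24/5))/2 = -384/5 kN·m
Load 4 — applied couple M₀=18 kN·m at a=8/3 m (b=L-a=16/3):
  M_4 = M₀x/L - M₀  [x>a] = 18·(24/5)/8 - 18 = -36/5 kN·m
Superposition: M = Σ M_i = -6596/125 kN·m ≈ -52.768000 kN·m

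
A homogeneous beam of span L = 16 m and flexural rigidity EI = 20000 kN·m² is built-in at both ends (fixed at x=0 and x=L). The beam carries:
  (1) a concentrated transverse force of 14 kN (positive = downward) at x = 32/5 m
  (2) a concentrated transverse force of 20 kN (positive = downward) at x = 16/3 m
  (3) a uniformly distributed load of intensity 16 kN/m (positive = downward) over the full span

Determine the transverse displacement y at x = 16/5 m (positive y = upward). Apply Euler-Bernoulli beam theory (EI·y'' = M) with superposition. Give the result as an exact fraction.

y(16/5) = -55209088/791015625 m

Load 1 — point force P=14 kN at a=32/5 m (b=L-a=48/5):
  y_1 = -Pb²x²(3aL-(3a+b)x)/(6L³EI)  [x≤a] = -14·(48/5)²·(16/5)²·(3·(32/5)·16-(3·(32/5)+(48/5))·(16/5))/(6·16³·20000) = -56448/9765625 m
Load 2 — point force P=20 kN at a=16/3 m (b=L-a=32/3):
  y_2 = -Pb²x²(3aL-(3a+b)x)/(6L³EI)  [x≤a] = -20·(32/3)²·(16/5)²·(3·(16/3)·16-(3·(16/3)+(32/3))·(16/5))/(6·16³·20000) = -2048/253125 m
Load 3 — uniform load w=16 kN/m over full span:
  y_3 = -wx²(L-x)²/(24EI) = -16·(16/5)²·(16-(16/5))²/(24·20000) = -65536/1171875 m
Superposition: y = Σ y_i = -55209088/791015625 m ≈ -0.069795 m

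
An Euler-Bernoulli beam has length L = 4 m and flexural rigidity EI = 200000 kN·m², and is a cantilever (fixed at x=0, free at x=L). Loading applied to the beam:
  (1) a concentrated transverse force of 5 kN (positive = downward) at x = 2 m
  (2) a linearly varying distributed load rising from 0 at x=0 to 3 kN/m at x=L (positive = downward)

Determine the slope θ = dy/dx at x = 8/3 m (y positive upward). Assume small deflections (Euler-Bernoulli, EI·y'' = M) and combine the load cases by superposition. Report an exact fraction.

θ(8/3) = -1333/8100000 rad

Load 1 — point force P=5 kN at a=2 m (b=L-a=2):
  θ_1 = -Pa²/(2EI)  [x>a] = -5·2²/(2·200000) = -1/20000 rad
Load 2 — triangular load w₀=3 kN/m (0→w₀ over full span):
  θ_2 = (w₀Lx²/4-w₀L²x/3-w₀x⁴/(24L))/EI = (3·4·(8/3)²/4-3·4²·(8/3)/3-3·(8/3)⁴/(24·4))/200000 = -29/253125 rad
Superposition: θ = Σ θ_i = -1333/8100000 rad ≈ -0.000165 rad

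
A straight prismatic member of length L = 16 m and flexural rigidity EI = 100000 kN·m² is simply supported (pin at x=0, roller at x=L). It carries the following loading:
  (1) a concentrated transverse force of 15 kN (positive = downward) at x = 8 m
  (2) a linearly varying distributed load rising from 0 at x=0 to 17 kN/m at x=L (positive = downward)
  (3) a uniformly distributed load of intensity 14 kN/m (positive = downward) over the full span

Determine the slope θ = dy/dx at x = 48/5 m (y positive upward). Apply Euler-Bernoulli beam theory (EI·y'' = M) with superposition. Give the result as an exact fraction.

θ(48/5) = 405223/35156250 rad

Load 1 — point force P=15 kN at a=8 m (b=L-a=8):
  θ_1 = -Pa(2L²-6Lx+3x²+a²)/(6LEI)  [x>a] = -15·8·(2·16²-6·16·(48/5)+3·(48/5)²+8²)/(6·16·100000) = 27/31250 rad
Load 2 — triangular load w₀=17 kN/m (0→w₀ over full span):
  θ_2 = -w₀(7L⁴-30L²x²+15x⁴)/(360LEI) = -17·(7·16⁴-30·16²·(48/5)²+15·(48/5)⁴)/(360·16·100000) = 63104/17578125 rad
Load 3 — uniform load w=14 kN/m over full span:
  θ_3 = -w(L³-6Lx²+4x³)/(24EI) = -14·(16³-6·16·(48/5)²+4·(48/5)³)/(24·100000) = 8288/1171875 rad
Superposition: θ = Σ θ_i = 405223/35156250 rad ≈ 0.011526 rad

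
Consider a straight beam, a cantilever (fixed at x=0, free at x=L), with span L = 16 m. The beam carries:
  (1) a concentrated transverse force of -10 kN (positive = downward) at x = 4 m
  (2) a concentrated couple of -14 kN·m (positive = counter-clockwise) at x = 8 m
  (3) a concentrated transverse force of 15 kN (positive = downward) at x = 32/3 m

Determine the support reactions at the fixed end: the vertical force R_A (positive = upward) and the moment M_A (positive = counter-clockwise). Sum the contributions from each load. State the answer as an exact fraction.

Load 1 — point force P=-10 kN at a=4 m (b=L-a=12):
  R_A = P = (-10) = -10 kN
  M_A = Pa = (-10)·4 = -40 kN·m
Load 2 — applied couple M₀=-14 kN·m at a=8 m (b=L-a=8):
  R_A = 0 kN
  M_A = -M₀ = -(-14) = 14 kN·m
Load 3 — point force P=15 kN at a=32/3 m (b=L-a=16/3):
  R_A = P = 15 kN
  M_A = Pa = 15·(32/3) = 160 kN·m
Superposition: R_A = 5 kN, M_A = 134 kN·m

R_A = 5 kN, M_A = 134 kN·m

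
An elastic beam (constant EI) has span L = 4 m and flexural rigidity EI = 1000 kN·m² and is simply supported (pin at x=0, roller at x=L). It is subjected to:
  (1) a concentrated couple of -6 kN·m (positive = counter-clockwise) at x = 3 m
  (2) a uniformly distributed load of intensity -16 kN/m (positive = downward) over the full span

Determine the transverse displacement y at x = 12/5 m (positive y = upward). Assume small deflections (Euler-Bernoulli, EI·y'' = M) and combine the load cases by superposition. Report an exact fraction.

y(12/5) = 34459/625000 m

Load 1 — applied couple M₀=-6 kN·m at a=3 m (b=L-a=1):
  y_1 = (M₀x³/(6L)+C₁x)/EI  [x≤a] with C₁=M₀(3b²-L²)/(6L)=13/4 = ((-6)·(12/5)³/(6·4)+(13/4)·(12/5))/1000 = 543/125000 m
Load 2 — uniform load w=-16 kN/m over full span:
  y_2 = -wx(L³-2Lx²+x³)/(24EI) = -(-16)·(12/5)·(4³-2·4·(12/5)²+(12/5)³)/(24·1000) = 3968/78125 m
Superposition: y = Σ y_i = 34459/625000 m ≈ 0.055134 m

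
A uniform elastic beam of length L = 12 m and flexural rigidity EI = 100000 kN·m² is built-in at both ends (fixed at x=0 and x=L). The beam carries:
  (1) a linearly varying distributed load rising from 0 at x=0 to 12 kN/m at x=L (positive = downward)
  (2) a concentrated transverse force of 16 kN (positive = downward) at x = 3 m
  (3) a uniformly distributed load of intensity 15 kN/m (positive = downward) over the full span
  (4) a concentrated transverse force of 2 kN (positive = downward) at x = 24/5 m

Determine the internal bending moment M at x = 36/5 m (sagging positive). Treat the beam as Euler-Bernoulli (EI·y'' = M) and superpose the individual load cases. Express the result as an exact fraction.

M(36/5) = 74367/625 kN·m

Load 1 — triangular load w₀=12 kN/m (0→w₀ over full span):
  M_1 = 3w₀Lx/20 - w₀L²/30 - w₀x³/(6L) = 3·12·12·(36/5)/20 - 12·12²/30 - 12·(36/5)³/(6·12) = 4464/125 kN·m
Load 2 — point force P=16 kN at a=3 m (b=L-a=9):
  M_2 = Pa²(a+3b)(L-x)/L³ - Pa²b/L²  [x>a] = 16·3²·(3+3·9)·(12-(36/5))/12³ - 16·3²·9/12² = 3 kN·m
Load 3 — uniform load w=15 kN/m over full span:
  M_3 = wLx/2 - wL²/12 - wx²/2 = 15·12·(36/5)/2 - 15·12²/12 - 15·(36/5)²/2 = 396/5 kN·m
Load 4 — point force P=2 kN at a=24/5 m (b=L-a=36/5):
  M_4 = Pa²(a+3b)(L-x)/L³ - Pa²b/L²  [x>a] = 2·(24/5)²·((24/5)+3·(36/5))·(12-(36/5))/12³ - 2·(24/5)²·(36/5)/12² = 672/625 kN·m
Superposition: M = Σ M_i = 74367/625 kN·m ≈ 118.987200 kN·m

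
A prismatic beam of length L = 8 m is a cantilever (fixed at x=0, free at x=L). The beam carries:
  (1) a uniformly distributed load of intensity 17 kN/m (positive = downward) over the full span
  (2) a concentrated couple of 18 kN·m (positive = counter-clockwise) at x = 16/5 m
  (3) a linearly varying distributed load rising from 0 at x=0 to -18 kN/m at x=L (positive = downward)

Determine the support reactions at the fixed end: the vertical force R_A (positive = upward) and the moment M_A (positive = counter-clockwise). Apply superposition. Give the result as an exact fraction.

R_A = 64 kN, M_A = 142 kN·m

Load 1 — uniform load w=17 kN/m over full span:
  R_A = wL = 17·8 = 136 kN
  M_A = wL²/2 = 17·8²/2 = 544 kN·m
Load 2 — applied couple M₀=18 kN·m at a=16/5 m (b=L-a=24/5):
  R_A = 0 kN
  M_A = -M₀ = -18 kN·m
Load 3 — triangular load w₀=-18 kN/m (0→w₀ over full span):
  R_A = w₀L/2 = (-18)·8/2 = -72 kN
  M_A = w₀L²/3 = (-18)·8²/3 = -384 kN·m
Superposition: R_A = 64 kN, M_A = 142 kN·m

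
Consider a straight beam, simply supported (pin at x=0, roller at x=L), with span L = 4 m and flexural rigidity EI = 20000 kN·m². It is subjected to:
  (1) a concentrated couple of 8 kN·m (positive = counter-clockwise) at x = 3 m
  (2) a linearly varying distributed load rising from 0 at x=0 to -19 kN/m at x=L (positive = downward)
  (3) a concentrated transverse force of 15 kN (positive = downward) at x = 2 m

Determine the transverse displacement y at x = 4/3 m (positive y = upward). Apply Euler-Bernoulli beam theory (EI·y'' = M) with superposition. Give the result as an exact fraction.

Load 1 — applied couple M₀=8 kN·m at a=3 m (b=L-a=1):
  y_1 = (M₀x³/(6L)+C₁x)/EI  [x≤a] with C₁=M₀(3b²-L²)/(6L)=-13/3 = (8·(4/3)³/(6·4)+(-13/3)·(4/3))/20000 = -101/405000 m
Load 2 — triangular load w₀=-19 kN/m (0→w₀ over full span):
  y_2 = -w₀x(7L⁴-10L²x²+3x⁴)/(360LEI) = -(-19)·(4/3)·(7·4⁴-10·4²·(4/3)²+3·(4/3)⁴)/(360·4·20000) = 608/455625 m
Load 3 — point force P=15 kN at a=2 m (b=L-a=2):
  y_3 = -Pbx(L²-b²-x²)/(6LEI)  [x≤a] = -15·2·(4/3)·(4²-2²-(4/3)²)/(6·4·20000) = -23/27000 m
Superposition: y = Σ y_i = 17/72900 m ≈ 0.000233 m

y(4/3) = 17/72900 m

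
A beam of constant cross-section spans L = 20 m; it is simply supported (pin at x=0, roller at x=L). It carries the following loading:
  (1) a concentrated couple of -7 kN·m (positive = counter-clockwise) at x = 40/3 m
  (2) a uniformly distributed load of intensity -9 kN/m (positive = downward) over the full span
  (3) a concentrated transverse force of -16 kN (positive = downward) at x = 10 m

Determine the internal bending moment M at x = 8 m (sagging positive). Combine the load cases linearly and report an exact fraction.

M(8) = -2494/5 kN·m

Load 1 — applied couple M₀=-7 kN·m at a=40/3 m (b=L-a=20/3):
  M_1 = M₀x/L  [x≤a] = (-7)·8/20 = -14/5 kN·m
Load 2 — uniform load w=-9 kN/m over full span:
  M_2 = wx(L-x)/2 = (-9)·8·(20-8)/2 = -432 kN·m
Load 3 — point force P=-16 kN at a=10 m (b=L-a=10):
  M_3 = Pbx/L  [x≤a] = (-16)·10·8/20 = -64 kN·m
Superposition: M = Σ M_i = -2494/5 kN·m ≈ -498.800000 kN·m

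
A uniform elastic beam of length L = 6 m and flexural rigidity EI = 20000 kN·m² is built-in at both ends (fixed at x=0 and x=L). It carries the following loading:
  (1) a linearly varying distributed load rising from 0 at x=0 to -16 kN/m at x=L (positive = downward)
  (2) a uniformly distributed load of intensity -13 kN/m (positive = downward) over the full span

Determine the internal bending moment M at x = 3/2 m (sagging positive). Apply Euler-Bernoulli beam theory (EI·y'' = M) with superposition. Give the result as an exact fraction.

M(3/2) = -231/40 kN·m

Load 1 — triangular load w₀=-16 kN/m (0→w₀ over full span):
  M_1 = 3w₀Lx/20 - w₀L²/30 - w₀x³/(6L) = 3·(-16)·6·(3/2)/20 - (-16)·6²/30 - (-16)·(3/2)³/(6·6) = -9/10 kN·m
Load 2 — uniform load w=-13 kN/m over full span:
  M_2 = wLx/2 - wL²/12 - wx²/2 = (-13)·6·(3/2)/2 - (-13)·6²/12 - (-13)·(3/2)²/2 = -39/8 kN·m
Superposition: M = Σ M_i = -231/40 kN·m ≈ -5.775000 kN·m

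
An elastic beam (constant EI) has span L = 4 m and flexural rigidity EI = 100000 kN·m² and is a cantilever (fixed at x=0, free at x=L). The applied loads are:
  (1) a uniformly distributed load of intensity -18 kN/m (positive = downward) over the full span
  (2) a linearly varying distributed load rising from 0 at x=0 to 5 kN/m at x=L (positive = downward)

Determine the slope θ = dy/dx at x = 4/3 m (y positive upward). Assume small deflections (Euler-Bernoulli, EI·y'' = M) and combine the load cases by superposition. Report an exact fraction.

Load 1 — uniform load w=-18 kN/m over full span:
  θ_1 = -wx(x²-3Lx+3L²)/(6EI) = -(-18)·(4/3)·((4/3)²-3·4·(4/3)+3·4²)/(6·100000) = 38/28125 rad
Load 2 — triangular load w₀=5 kN/m (0→w₀ over full span):
  θ_2 = (w₀Lx²/4-w₀L²x/3-w₀x⁴/(24L))/EI = (5·4·(4/3)²/4-5·4²·(4/3)/3-5·(4/3)⁴/(24·4))/100000 = -163/607500 rad
Superposition: θ = Σ θ_i = 3289/3037500 rad ≈ 0.001083 rad

θ(4/3) = 3289/3037500 rad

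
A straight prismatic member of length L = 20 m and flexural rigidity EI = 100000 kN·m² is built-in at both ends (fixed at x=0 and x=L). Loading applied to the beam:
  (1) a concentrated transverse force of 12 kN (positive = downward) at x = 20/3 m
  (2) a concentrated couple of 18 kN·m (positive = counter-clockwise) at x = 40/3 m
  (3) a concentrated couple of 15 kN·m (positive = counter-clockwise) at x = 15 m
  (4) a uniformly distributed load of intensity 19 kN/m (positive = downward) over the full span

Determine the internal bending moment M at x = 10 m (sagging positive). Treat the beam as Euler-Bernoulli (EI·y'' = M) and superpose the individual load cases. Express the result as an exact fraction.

Load 1 — point force P=12 kN at a=20/3 m (b=L-a=40/3):
  M_1 = Pa²(a+3b)(L-x)/L³ - Pa²b/L²  [x>a] = 12·(20/3)²·((20/3)+3·(40/3))·(20-10)/20³ - 12·(20/3)²·(40/3)/20² = 40/3 kN·m
Load 2 — applied couple M₀=18 kN·m at a=40/3 m (b=L-a=20/3):
  M_2 = R_Ax - M_A  [x≤a] with R_A=6/5, M_A=6 = (6/5)·10 - 6 = 6 kN·m
Load 3 — applied couple M₀=15 kN·m at a=15 m (b=L-a=5):
  M_3 = R_Ax - M_A  [x≤a] with R_A=27/32, M_A=75/16 = (27/32)·10 - (75/16) = 15/4 kN·m
Load 4 — uniform load w=19 kN/m over full span:
  M_4 = wLx/2 - wL²/12 - wx²/2 = 19·20·10/2 - 19·20²/12 - 19·10²/2 = 950/3 kN·m
Superposition: M = Σ M_i = 1359/4 kN·m ≈ 339.750000 kN·m

M(10) = 1359/4 kN·m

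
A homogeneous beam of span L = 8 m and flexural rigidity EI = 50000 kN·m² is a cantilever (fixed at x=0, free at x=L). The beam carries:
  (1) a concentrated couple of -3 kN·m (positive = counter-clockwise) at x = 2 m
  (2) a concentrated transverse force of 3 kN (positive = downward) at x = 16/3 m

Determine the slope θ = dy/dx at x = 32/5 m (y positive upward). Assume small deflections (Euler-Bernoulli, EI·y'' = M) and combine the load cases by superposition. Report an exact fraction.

θ(32/5) = -73/75000 rad

Load 1 — applied couple M₀=-3 kN·m at a=2 m (b=L-a=6):
  θ_1 = M₀a/EI  [x>a] = (-3)·2/50000 = -3/25000 rad
Load 2 — point force P=3 kN at a=16/3 m (b=L-a=8/3):
  θ_2 = -Pa²/(2EI)  [x>a] = -3·(16/3)²/(2·50000) = -8/9375 rad
Superposition: θ = Σ θ_i = -73/75000 rad ≈ -0.000973 rad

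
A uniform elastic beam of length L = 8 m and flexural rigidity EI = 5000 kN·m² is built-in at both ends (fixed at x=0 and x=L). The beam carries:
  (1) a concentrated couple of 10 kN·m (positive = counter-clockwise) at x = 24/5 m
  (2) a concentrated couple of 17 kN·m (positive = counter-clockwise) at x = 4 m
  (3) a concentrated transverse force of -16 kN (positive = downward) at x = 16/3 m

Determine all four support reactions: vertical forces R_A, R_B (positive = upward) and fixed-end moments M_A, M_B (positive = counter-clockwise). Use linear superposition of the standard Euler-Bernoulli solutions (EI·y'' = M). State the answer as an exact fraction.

R_A = 1813/2160 kN, M_A = -1097/540 kN·m, R_B = -36373/2160 kN, M_B = 13183/540 kN·m

Load 1 — applied couple M₀=10 kN·m at a=24/5 m (b=L-a=16/5):
  R_A = 6M₀ab/L³ = 6·10·(24/5)·(16/5)/8³ = 9/5 kN
  M_A = M₀b(2a-b)/L² = 10·(16/5)·(2·(24/5)-(16/5))/8² = 16/5 kN·m
  R_B = -6M₀ab/L³ = -6·10·(24/5)·(16/5)/8³ = -9/5 kN
  M_B = M₀a(2b-a)/L² = 10·(24/5)·(2·(16/5)-(24/5))/8² = 6/5 kN·m
Load 2 — applied couple M₀=17 kN·m at a=4 m (b=L-a=4):
  R_A = 6M₀ab/L³ = 6·17·4·4/8³ = 51/16 kN
  M_A = M₀b(2a-b)/L² = 17·4·(2·4-4)/8² = 17/4 kN·m
  R_B = -6M₀ab/L³ = -6·17·4·4/8³ = -51/16 kN
  M_B = M₀a(2b-a)/L² = 17·4·(2·4-4)/8² = 17/4 kN·m
Load 3 — point force P=-16 kN at a=16/3 m (b=L-a=8/3):
  R_A = Pb²(3a+b)/L³ = (-16)·(8/3)²·(3·(16/3)+(8/3))/8³ = -112/27 kN
  M_A = Pab²/L² = (-16)·(16/3)·(8/3)²/8² = -256/27 kN·m
  R_B = Pa²(a+3b)/L³ = (-16)·(16/3)²·((16/3)+3·(8/3))/8³ = -320/27 kN
  M_B = -Pa²b/L² = -(-16)·(16/3)²·(8/3)/8² = 512/27 kN·m
Superposition: R_A = 1813/2160 kN, M_A = -1097/540 kN·m, R_B = -36373/2160 kN, M_B = 13183/540 kN·m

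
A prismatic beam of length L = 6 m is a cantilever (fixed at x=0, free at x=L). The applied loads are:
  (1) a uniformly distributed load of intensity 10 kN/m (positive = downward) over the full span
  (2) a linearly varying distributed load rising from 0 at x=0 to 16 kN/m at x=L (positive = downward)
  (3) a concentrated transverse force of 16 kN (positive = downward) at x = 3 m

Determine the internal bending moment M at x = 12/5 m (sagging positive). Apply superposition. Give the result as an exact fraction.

M(12/5) = -19668/125 kN·m

Load 1 — uniform load w=10 kN/m over full span:
  M_1 = -w(L-x)²/2 = -10·(6-(12/5))²/2 = -324/5 kN·m
Load 2 — triangular load w₀=16 kN/m (0→w₀ over full span):
  M_2 = w₀Lx/2 - w₀L²/3 - w₀x³/(6L) = 16·6·(12/5)/2 - 16·6²/3 - 16·(12/5)³/(6·6) = -10368/125 kN·m
Load 3 — point force P=16 kN at a=3 m (b=L-a=3):
  M_3 = -P(a-x)  [x≤a] = -16·(3-(12/5)) = -48/5 kN·m
Superposition: M = Σ M_i = -19668/125 kN·m ≈ -157.344000 kN·m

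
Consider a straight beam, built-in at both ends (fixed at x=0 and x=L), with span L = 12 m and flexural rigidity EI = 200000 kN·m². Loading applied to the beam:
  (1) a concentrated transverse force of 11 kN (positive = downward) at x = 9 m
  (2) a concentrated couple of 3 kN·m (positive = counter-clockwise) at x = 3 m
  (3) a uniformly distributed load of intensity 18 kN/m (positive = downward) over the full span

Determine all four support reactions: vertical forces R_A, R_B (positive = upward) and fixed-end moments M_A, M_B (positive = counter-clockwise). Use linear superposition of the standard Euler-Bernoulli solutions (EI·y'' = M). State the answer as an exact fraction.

R_A = 110 kN, M_A = 1773/8 kN·m, R_B = 117 kN, M_B = -1869/8 kN·m

Load 1 — point force P=11 kN at a=9 m (b=L-a=3):
  R_A = Pb²(3a+b)/L³ = 11·3²·(3·9+3)/12³ = 55/32 kN
  M_A = Pab²/L² = 11·9·3²/12² = 99/16 kN·m
  R_B = Pa²(a+3b)/L³ = 11·9²·(9+3·3)/12³ = 297/32 kN
  M_B = -Pa²b/L² = -11·9²·3/12² = -297/16 kN·m
Load 2 — applied couple M₀=3 kN·m at a=3 m (b=L-a=9):
  R_A = 6M₀ab/L³ = 6·3·3·9/12³ = 9/32 kN
  M_A = M₀b(2a-b)/L² = 3·9·(2·3-9)/12² = -9/16 kN·m
  R_B = -6M₀ab/L³ = -6·3·3·9/12³ = -9/32 kN
  M_B = M₀a(2b-a)/L² = 3·3·(2·9-3)/12² = 15/16 kN·m
Load 3 — uniform load w=18 kN/m over full span:
  R_A = wL/2 = 18·12/2 = 108 kN
  M_A = wL²/12 = 18·12²/12 = 216 kN·m
  R_B = wL/2 = 18·12/2 = 108 kN
  M_B = -wL²/12 = -18·12²/12 = -216 kN·m
Superposition: R_A = 110 kN, M_A = 1773/8 kN·m, R_B = 117 kN, M_B = -1869/8 kN·m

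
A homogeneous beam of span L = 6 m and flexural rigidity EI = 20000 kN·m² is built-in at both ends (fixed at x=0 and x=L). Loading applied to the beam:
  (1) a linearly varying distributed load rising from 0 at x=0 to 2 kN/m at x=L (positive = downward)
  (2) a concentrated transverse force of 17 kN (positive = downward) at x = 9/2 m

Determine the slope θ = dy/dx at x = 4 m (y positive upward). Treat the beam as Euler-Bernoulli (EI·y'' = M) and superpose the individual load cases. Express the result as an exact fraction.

Load 1 — triangular load w₀=2 kN/m (0→w₀ over full span):
  θ_1 = -w₀(2x(L-x)(L-2x)(x+2L)+x²(L-x)²)/(120LEI) = -2·(2·4·(6-4)·(6-2·4)·(4+2·6)+4²·(6-4)²)/(120·6·20000) = 7/112500 rad
Load 2 — point force P=17 kN at a=9/2 m (b=L-a=3/2):
  θ_2 = -Pb²x(2aL-(3a+b)x)/(2L³EI)  [x≤a] = -17·(3/2)²·4·(2·(9/2)·6-(3·(9/2)+(3/2))·4)/(2·6³·20000) = 17/160000 rad
Superposition: θ = Σ θ_i = 1213/7200000 rad ≈ 0.000168 rad

θ(4) = 1213/7200000 rad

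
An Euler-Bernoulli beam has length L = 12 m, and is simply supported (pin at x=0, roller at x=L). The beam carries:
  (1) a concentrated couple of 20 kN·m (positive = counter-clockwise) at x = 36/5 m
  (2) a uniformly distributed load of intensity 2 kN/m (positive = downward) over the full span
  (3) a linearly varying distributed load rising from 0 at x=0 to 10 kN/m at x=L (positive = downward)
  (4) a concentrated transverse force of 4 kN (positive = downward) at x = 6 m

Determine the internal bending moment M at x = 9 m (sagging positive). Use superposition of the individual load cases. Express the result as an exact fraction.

M(9) = 427/4 kN·m

Load 1 — applied couple M₀=20 kN·m at a=36/5 m (b=L-a=24/5):
  M_1 = M₀x/L - M₀  [x>a] = 20·9/12 - 20 = -5 kN·m
Load 2 — uniform load w=2 kN/m over full span:
  M_2 = wx(L-x)/2 = 2·9·(12-9)/2 = 27 kN·m
Load 3 — triangular load w₀=10 kN/m (0→w₀ over full span):
  M_3 = w₀Lx/6 - w₀x³/(6L) = 10·12·9/6 - 10·9³/(6·12) = 315/4 kN·m
Load 4 — point force P=4 kN at a=6 m (b=L-a=6):
  M_4 = Pa(L-x)/L  [x>a] = 4·6·(12-9)/12 = 6 kN·m
Superposition: M = Σ M_i = 427/4 kN·m ≈ 106.750000 kN·m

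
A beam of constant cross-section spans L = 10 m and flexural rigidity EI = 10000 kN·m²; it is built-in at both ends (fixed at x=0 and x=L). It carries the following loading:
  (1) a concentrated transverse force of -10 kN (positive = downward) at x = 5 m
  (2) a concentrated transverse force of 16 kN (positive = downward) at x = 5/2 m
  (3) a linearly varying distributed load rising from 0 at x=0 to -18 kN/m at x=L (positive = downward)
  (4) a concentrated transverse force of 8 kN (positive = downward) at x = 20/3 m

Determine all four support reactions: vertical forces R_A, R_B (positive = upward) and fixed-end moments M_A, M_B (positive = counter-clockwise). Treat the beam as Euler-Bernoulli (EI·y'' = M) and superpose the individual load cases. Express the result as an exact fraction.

R_A = -887/54 kN, M_A = -1190/27 kN·m, R_B = -3217/54 kN, M_B = 2245/27 kN·m

Load 1 — point force P=-10 kN at a=5 m (b=L-a=5):
  R_A = Pb²(3a+b)/L³ = (-10)·5²·(3·5+5)/10³ = -5 kN
  M_A = Pab²/L² = (-10)·5·5²/10² = -25/2 kN·m
  R_B = Pa²(a+3b)/L³ = (-10)·5²·(5+3·5)/10³ = -5 kN
  M_B = -Pa²b/L² = -(-10)·5²·5/10² = 25/2 kN·m
Load 2 — point force P=16 kN at a=5/2 m (b=L-a=15/2):
  R_A = Pb²(3a+b)/L³ = 16·(15/2)²·(3·(5/2)+(15/2))/10³ = 27/2 kN
  M_A = Pab²/L² = 16·(5/2)·(15/2)²/10² = 45/2 kN·m
  R_B = Pa²(a+3b)/L³ = 16·(5/2)²·((5/2)+3·(15/2))/10³ = 5/2 kN
  M_B = -Pa²b/L² = -16·(5/2)²·(15/2)/10² = -15/2 kN·m
Load 3 — triangular load w₀=-18 kN/m (0→w₀ over full span):
  R_A = 3w₀L/20 = 3·(-18)·10/20 = -27 kN
  M_A = w₀L²/30 = (-18)·10²/30 = -60 kN·m
  R_B = 7w₀L/20 = 7·(-18)·10/20 = -63 kN
  M_B = -w₀L²/20 = -(-18)·10²/20 = 90 kN·m
Load 4 — point force P=8 kN at a=20/3 m (b=L-a=10/3):
  R_A = Pb²(3a+b)/L³ = 8·(10/3)²·(3·(20/3)+(10/3))/10³ = 56/27 kN
  M_A = Pab²/L² = 8·(20/3)·(10/3)²/10² = 160/27 kN·m
  R_B = Pa²(a+3b)/L³ = 8·(20/3)²·((20/3)+3·(10/3))/10³ = 160/27 kN
  M_B = -Pa²b/L² = -8·(20/3)²·(10/3)/10² = -320/27 kN·m
Superposition: R_A = -887/54 kN, M_A = -1190/27 kN·m, R_B = -3217/54 kN, M_B = 2245/27 kN·m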